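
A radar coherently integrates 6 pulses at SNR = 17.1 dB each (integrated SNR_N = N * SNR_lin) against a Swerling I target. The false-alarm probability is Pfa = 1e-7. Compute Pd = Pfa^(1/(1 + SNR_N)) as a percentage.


SNR_lin = 10^(17.1/10) = 51.28614
SNR_N = 6 * 51.28614 = 307.71684
1/(1 + SNR_N) = 1/308.71684 = 0.0032392
Pd = (1e-7)^0.0032392 = 0.94913
Pd = 94.9%

94.9%


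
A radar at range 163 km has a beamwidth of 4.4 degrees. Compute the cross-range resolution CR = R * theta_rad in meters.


BW_rad = 0.076794487
CR = 163000 * 0.076794487 = 12517.5 m

12517.5 m


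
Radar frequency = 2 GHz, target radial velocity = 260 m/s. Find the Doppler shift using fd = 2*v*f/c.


fd = 2 * 260 * 2000000000.0 / 3e8 = 3466.7 Hz

3466.7 Hz


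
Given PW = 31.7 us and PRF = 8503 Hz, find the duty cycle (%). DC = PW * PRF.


DC = 31.7e-6 * 8503 * 100 = 26.95%

26.95%


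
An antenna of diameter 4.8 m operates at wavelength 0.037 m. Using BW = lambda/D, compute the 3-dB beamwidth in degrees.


BW_rad = 0.037 / 4.8 = 0.007708
BW_deg = 0.44 degrees

0.44 degrees


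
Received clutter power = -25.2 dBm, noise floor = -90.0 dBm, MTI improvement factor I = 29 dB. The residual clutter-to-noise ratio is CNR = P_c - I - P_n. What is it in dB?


CNR = -25.2 - 29 - (-90.0) = 35.8 dB

35.8 dB


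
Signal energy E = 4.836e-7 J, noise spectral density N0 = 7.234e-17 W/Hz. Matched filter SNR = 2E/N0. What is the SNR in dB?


SNR_lin = 2 * 4.836e-7 / 7.234e-17 = 1.337e10
SNR_dB = 10*log10(1.337e10) = 101.3 dB

101.3 dB


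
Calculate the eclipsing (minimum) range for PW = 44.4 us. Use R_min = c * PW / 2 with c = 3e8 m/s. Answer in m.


R_min = 3e8 * 44.4e-6 / 2 = 6660.0 m

6660.0 m


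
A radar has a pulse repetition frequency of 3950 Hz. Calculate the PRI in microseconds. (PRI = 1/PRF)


PRI = 1/3950 = 0.0002531646 s = 253.2 us

253.2 us


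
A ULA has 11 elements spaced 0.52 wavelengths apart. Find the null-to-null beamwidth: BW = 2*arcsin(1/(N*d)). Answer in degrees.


1/(N*d) = 1/(11*0.52) = 0.174825
BW = 2*arcsin(0.174825) = 20.1 degrees

20.1 degrees


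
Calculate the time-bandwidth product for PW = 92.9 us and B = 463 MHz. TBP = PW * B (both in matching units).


TBP = 92.9 * 463 = 43012.7

43012.7


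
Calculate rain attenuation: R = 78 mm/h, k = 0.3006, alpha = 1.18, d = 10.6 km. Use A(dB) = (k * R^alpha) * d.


gamma = 0.3006 * 78^1.18 = 51.364209 dB/km
A = 51.364209 * 10.6 = 544.46 dB

544.46 dB


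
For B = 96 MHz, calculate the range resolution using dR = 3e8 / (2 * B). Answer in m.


dR = 3e8 / (2 * 96000000.0) = 1.56 m

1.56 m


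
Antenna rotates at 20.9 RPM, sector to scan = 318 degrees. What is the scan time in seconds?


t = 318 / (20.9 * 360) * 60 = 2.54 s

2.54 s


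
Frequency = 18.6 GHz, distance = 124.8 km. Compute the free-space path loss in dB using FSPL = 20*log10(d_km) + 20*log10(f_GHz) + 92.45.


20*log10(124.8) = 41.92
20*log10(18.6) = 25.39
FSPL = 159.8 dB

159.8 dB


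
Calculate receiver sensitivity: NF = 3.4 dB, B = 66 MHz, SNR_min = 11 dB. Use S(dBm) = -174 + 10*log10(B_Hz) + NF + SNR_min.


10*log10(66000000.0) = 78.2
S = -174 + 78.2 + 3.4 + 11 = -81.4 dBm

-81.4 dBm


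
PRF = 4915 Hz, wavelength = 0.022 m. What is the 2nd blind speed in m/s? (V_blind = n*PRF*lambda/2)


V_blind = 2 * 4915 * 0.022 / 2 = 108.1 m/s

108.1 m/s


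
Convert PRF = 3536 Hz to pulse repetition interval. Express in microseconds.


PRI = 1/3536 = 0.0002828054 s = 282.8 us

282.8 us


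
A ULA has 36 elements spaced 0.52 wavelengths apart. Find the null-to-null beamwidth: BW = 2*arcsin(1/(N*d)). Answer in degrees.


1/(N*d) = 1/(36*0.52) = 0.053419
BW = 2*arcsin(0.053419) = 6.1 degrees

6.1 degrees


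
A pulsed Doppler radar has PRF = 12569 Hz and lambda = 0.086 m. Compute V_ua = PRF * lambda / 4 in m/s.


V_ua = 12569 * 0.086 / 4 = 270.2 m/s

270.2 m/s


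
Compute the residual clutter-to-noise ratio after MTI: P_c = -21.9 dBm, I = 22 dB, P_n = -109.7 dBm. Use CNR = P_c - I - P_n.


CNR = -21.9 - 22 - (-109.7) = 65.8 dB

65.8 dB


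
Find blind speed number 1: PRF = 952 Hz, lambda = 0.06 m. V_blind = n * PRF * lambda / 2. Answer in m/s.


V_blind = 1 * 952 * 0.06 / 2 = 28.6 m/s

28.6 m/s


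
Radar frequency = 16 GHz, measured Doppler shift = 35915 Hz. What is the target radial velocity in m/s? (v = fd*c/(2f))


v = 35915 * 3e8 / (2 * 16000000000.0) = 336.7 m/s

336.7 m/s


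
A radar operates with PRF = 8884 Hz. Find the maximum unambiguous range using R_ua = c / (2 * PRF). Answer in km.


R_ua = 3e8 / (2 * 8884) = 16884.3 m = 16.9 km

16.9 km


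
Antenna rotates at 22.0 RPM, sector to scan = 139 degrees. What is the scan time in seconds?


t = 139 / (22.0 * 360) * 60 = 1.05 s

1.05 s


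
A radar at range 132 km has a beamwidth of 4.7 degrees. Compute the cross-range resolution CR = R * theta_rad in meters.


BW_rad = 0.082030475
CR = 132000 * 0.082030475 = 10828.0 m

10828.0 m


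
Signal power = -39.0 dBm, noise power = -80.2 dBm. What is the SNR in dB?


SNR = -39.0 - (-80.2) = 41.2 dB

41.2 dB


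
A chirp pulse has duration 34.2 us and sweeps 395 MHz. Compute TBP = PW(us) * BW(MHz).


TBP = 34.2 * 395 = 13509.0

13509.0


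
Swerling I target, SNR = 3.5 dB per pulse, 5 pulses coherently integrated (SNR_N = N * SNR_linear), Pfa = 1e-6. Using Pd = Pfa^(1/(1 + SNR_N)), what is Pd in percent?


SNR_lin = 10^(3.5/10) = 2.23872
SNR_N = 5 * 2.23872 = 11.1936
1/(1 + SNR_N) = 1/12.1936 = 0.0820102
Pd = (1e-6)^0.0820102 = 0.32206
Pd = 32.2%

32.2%


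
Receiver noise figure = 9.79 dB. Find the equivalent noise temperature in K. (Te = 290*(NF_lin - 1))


NF_lin = 10^(9.79/10) = 9.527962
Te = 290 * (9.527962 - 1) = 2473.1 K

2473.1 K


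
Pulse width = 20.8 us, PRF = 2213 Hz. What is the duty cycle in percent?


DC = 20.8e-6 * 2213 * 100 = 4.6%

4.6%


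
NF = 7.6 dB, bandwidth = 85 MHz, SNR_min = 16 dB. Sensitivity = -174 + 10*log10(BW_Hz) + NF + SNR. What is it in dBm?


10*log10(85000000.0) = 79.29
S = -174 + 79.29 + 7.6 + 16 = -71.1 dBm

-71.1 dBm


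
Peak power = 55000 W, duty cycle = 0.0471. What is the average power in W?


P_avg = 55000 * 0.0471 = 2590.5 W

2590.5 W


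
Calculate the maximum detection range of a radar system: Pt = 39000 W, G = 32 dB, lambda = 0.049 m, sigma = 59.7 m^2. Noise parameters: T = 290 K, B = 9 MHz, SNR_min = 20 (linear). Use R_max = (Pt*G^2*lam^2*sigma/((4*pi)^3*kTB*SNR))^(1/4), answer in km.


G_lin = 10^(32/10) = 1584.893192
R^4 = 39000 * 1584.893192^2 * 0.049^2 * 59.7 / ((4*pi)^3 * 1.38e-23 * 290 * 9000000.0 * 20)
R^4 = 9.82318e18 m^4
R_max = (9.82318e18)^(1/4) = 55983.9 m = 56.0 km

56.0 km


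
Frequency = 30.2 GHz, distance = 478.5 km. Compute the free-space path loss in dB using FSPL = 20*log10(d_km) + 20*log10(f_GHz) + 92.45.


20*log10(478.5) = 53.6
20*log10(30.2) = 29.6
FSPL = 175.6 dB

175.6 dB


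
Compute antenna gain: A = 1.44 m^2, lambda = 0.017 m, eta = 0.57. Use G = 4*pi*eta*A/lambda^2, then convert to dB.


G_linear = 4*pi*0.57*1.44/0.017^2 = 35690.23
G_dB = 10*log10(35690.23) = 45.5 dB

45.5 dB


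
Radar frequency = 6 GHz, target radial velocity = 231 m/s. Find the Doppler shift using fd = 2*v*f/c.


fd = 2 * 231 * 6000000000.0 / 3e8 = 9240.0 Hz

9240.0 Hz


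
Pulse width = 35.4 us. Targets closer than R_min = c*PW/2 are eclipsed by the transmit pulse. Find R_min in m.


R_min = 3e8 * 35.4e-6 / 2 = 5310.0 m

5310.0 m


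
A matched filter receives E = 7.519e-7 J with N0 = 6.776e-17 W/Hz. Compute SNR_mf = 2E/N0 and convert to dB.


SNR_lin = 2 * 7.519e-7 / 6.776e-17 = 2.219e10
SNR_dB = 10*log10(2.219e10) = 103.5 dB

103.5 dB


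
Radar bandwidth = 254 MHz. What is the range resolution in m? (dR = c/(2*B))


dR = 3e8 / (2 * 254000000.0) = 0.59 m

0.59 m


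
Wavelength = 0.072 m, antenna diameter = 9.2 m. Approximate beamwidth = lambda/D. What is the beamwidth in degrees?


BW_rad = 0.072 / 9.2 = 0.007826
BW_deg = 0.45 degrees

0.45 degrees


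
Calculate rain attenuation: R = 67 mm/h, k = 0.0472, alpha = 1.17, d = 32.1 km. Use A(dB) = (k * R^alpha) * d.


gamma = 0.0472 * 67^1.17 = 6.463229 dB/km
A = 6.463229 * 32.1 = 207.47 dB

207.47 dB


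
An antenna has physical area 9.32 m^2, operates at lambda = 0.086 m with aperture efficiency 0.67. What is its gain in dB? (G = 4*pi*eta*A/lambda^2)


G_linear = 4*pi*0.67*9.32/0.086^2 = 10609.71
G_dB = 10*log10(10609.71) = 40.3 dB

40.3 dB


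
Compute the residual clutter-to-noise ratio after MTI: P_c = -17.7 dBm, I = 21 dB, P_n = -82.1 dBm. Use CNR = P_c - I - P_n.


CNR = -17.7 - 21 - (-82.1) = 43.4 dB

43.4 dB


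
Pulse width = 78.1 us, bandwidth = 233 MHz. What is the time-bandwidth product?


TBP = 78.1 * 233 = 18197.3

18197.3


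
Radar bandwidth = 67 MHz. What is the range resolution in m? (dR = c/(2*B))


dR = 3e8 / (2 * 67000000.0) = 2.24 m

2.24 m


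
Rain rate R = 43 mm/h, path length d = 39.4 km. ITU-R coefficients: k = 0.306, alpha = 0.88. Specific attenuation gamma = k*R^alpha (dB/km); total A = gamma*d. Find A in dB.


gamma = 0.306 * 43^0.88 = 8.378643 dB/km
A = 8.378643 * 39.4 = 330.12 dB

330.12 dB


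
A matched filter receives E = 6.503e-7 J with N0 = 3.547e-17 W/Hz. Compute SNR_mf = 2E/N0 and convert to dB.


SNR_lin = 2 * 6.503e-7 / 3.547e-17 = 3.667e10
SNR_dB = 10*log10(3.667e10) = 105.6 dB

105.6 dB


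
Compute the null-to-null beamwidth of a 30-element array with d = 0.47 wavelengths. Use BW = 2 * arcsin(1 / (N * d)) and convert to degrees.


1/(N*d) = 1/(30*0.47) = 0.070922
BW = 2*arcsin(0.070922) = 8.1 degrees

8.1 degrees


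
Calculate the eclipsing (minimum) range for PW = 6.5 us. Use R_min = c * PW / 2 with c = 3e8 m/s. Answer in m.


R_min = 3e8 * 6.5e-6 / 2 = 975.0 m

975.0 m


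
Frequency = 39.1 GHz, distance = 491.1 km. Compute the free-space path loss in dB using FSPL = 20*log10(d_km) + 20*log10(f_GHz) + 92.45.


20*log10(491.1) = 53.82
20*log10(39.1) = 31.84
FSPL = 178.1 dB

178.1 dB


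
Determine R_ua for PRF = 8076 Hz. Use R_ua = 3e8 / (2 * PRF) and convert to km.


R_ua = 3e8 / (2 * 8076) = 18573.6 m = 18.6 km

18.6 km


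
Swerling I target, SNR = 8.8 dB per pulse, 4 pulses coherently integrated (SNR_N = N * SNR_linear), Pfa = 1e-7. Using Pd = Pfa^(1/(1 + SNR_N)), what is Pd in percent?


SNR_lin = 10^(8.8/10) = 7.58578
SNR_N = 4 * 7.58578 = 30.34312
1/(1 + SNR_N) = 1/31.34312 = 0.0319049
Pd = (1e-7)^0.0319049 = 0.59795
Pd = 59.8%

59.8%


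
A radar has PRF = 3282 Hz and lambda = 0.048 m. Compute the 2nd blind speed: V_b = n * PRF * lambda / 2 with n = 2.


V_blind = 2 * 3282 * 0.048 / 2 = 157.5 m/s

157.5 m/s


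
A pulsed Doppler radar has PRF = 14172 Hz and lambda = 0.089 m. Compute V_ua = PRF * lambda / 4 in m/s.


V_ua = 14172 * 0.089 / 4 = 315.3 m/s

315.3 m/s


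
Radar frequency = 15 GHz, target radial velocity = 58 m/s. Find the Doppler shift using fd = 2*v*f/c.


fd = 2 * 58 * 15000000000.0 / 3e8 = 5800.0 Hz

5800.0 Hz


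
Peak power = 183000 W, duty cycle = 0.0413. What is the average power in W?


P_avg = 183000 * 0.0413 = 7557.9 W

7557.9 W


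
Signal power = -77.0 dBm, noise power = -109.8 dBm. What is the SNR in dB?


SNR = -77.0 - (-109.8) = 32.8 dB

32.8 dB


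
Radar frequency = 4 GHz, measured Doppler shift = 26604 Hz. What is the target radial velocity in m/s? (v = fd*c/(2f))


v = 26604 * 3e8 / (2 * 4000000000.0) = 997.7 m/s

997.7 m/s


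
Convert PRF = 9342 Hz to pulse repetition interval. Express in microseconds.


PRI = 1/9342 = 0.0001070435 s = 107.0 us

107.0 us


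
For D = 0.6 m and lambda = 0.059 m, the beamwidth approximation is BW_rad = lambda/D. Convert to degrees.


BW_rad = 0.059 / 0.6 = 0.098333
BW_deg = 5.63 degrees

5.63 degrees


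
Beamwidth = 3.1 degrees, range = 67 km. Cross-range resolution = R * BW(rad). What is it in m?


BW_rad = 0.054105207
CR = 67000 * 0.054105207 = 3625.0 m

3625.0 m


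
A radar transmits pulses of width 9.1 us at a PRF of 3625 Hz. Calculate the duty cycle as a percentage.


DC = 9.1e-6 * 3625 * 100 = 3.3%

3.3%


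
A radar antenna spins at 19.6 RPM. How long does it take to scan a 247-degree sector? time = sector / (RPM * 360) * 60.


t = 247 / (19.6 * 360) * 60 = 2.1 s

2.1 s


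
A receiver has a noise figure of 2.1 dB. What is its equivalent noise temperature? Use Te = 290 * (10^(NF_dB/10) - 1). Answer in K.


NF_lin = 10^(2.1/10) = 1.62181
Te = 290 * (1.62181 - 1) = 180.3 K

180.3 K


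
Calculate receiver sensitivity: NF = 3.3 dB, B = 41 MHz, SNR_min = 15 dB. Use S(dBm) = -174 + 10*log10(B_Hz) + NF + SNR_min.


10*log10(41000000.0) = 76.13
S = -174 + 76.13 + 3.3 + 15 = -79.6 dBm

-79.6 dBm


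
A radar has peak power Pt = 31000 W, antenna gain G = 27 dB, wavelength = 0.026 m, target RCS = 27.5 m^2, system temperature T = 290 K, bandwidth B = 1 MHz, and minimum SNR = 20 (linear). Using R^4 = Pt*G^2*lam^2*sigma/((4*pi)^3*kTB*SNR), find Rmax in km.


G_lin = 10^(27/10) = 501.187234
R^4 = 31000 * 501.187234^2 * 0.026^2 * 27.5 / ((4*pi)^3 * 1.38e-23 * 290 * 1000000.0 * 20)
R^4 = 9.1139e17 m^4
R_max = (9.1139e17)^(1/4) = 30897.7 m = 30.9 km

30.9 km


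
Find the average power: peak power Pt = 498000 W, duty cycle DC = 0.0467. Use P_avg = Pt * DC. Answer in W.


P_avg = 498000 * 0.0467 = 23256.6 W

23256.6 W


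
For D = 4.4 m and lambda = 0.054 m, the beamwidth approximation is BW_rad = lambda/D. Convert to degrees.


BW_rad = 0.054 / 4.4 = 0.012273
BW_deg = 0.7 degrees

0.7 degrees


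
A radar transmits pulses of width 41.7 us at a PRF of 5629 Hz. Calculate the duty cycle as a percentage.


DC = 41.7e-6 * 5629 * 100 = 23.47%

23.47%


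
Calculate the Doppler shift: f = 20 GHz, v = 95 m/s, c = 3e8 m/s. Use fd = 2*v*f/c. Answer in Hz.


fd = 2 * 95 * 20000000000.0 / 3e8 = 12666.7 Hz

12666.7 Hz


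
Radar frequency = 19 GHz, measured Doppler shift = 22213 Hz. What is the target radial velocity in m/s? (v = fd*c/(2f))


v = 22213 * 3e8 / (2 * 19000000000.0) = 175.4 m/s

175.4 m/s


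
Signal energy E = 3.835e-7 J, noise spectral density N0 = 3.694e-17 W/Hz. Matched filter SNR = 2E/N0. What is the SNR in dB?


SNR_lin = 2 * 3.835e-7 / 3.694e-17 = 2.076e10
SNR_dB = 10*log10(2.076e10) = 103.2 dB

103.2 dB


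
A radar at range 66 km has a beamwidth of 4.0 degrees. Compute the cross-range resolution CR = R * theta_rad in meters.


BW_rad = 0.06981317
CR = 66000 * 0.06981317 = 4607.7 m

4607.7 m


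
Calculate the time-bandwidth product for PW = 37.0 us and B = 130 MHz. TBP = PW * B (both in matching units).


TBP = 37.0 * 130 = 4810.0

4810.0


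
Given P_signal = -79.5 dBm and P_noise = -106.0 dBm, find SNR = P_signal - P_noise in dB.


SNR = -79.5 - (-106.0) = 26.5 dB

26.5 dB


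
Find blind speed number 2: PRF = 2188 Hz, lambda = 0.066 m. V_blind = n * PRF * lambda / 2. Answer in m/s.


V_blind = 2 * 2188 * 0.066 / 2 = 144.4 m/s

144.4 m/s


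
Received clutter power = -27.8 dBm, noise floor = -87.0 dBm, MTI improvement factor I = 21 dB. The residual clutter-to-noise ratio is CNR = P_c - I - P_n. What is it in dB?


CNR = -27.8 - 21 - (-87.0) = 38.2 dB

38.2 dB


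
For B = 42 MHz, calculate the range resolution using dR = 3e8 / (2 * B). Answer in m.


dR = 3e8 / (2 * 42000000.0) = 3.57 m

3.57 m


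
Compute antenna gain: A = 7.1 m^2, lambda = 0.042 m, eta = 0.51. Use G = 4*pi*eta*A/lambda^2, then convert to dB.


G_linear = 4*pi*0.51*7.1/0.042^2 = 25795.25
G_dB = 10*log10(25795.25) = 44.1 dB

44.1 dB


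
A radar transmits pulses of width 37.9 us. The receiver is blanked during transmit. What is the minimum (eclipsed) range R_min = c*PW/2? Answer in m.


R_min = 3e8 * 37.9e-6 / 2 = 5685.0 m

5685.0 m


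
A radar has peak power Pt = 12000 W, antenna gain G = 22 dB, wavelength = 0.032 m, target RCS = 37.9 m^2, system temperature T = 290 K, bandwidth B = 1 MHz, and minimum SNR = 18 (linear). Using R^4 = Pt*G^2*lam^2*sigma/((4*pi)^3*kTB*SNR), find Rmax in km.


G_lin = 10^(22/10) = 158.489319
R^4 = 12000 * 158.489319^2 * 0.032^2 * 37.9 / ((4*pi)^3 * 1.38e-23 * 290 * 1000000.0 * 18)
R^4 = 8.18354e16 m^4
R_max = (8.18354e16)^(1/4) = 16913.6 m = 16.9 km

16.9 km


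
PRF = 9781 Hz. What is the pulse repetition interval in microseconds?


PRI = 1/9781 = 0.000102239 s = 102.2 us

102.2 us


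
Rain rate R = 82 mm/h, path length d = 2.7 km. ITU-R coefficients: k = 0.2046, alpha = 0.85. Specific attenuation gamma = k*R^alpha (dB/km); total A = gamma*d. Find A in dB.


gamma = 0.2046 * 82^0.85 = 8.662583 dB/km
A = 8.662583 * 2.7 = 23.39 dB

23.39 dB


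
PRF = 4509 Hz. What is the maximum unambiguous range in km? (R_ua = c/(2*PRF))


R_ua = 3e8 / (2 * 4509) = 33266.8 m = 33.3 km

33.3 km


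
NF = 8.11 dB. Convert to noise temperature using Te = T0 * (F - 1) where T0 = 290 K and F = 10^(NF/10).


NF_lin = 10^(8.11/10) = 6.471426
Te = 290 * (6.471426 - 1) = 1586.7 K

1586.7 K


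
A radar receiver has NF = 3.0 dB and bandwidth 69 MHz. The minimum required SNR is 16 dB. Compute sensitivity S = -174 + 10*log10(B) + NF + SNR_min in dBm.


10*log10(69000000.0) = 78.39
S = -174 + 78.39 + 3.0 + 16 = -76.6 dBm

-76.6 dBm


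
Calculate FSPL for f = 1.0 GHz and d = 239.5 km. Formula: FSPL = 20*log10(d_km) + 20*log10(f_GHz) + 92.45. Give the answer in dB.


20*log10(239.5) = 47.59
20*log10(1.0) = 0.0
FSPL = 140.0 dB

140.0 dB


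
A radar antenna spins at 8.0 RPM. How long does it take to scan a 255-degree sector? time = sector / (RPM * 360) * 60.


t = 255 / (8.0 * 360) * 60 = 5.31 s

5.31 s


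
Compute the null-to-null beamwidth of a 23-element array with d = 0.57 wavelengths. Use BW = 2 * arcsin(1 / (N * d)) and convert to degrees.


1/(N*d) = 1/(23*0.57) = 0.076278
BW = 2*arcsin(0.076278) = 8.7 degrees

8.7 degrees


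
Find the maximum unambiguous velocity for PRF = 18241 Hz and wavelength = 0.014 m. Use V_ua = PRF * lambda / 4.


V_ua = 18241 * 0.014 / 4 = 63.8 m/s

63.8 m/s


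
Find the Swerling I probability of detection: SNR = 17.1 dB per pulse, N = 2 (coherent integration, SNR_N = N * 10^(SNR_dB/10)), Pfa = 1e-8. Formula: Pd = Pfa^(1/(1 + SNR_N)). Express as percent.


SNR_lin = 10^(17.1/10) = 51.28614
SNR_N = 2 * 51.28614 = 102.57228
1/(1 + SNR_N) = 1/103.57228 = 0.0096551
Pd = (1e-8)^0.0096551 = 0.83707
Pd = 83.7%

83.7%


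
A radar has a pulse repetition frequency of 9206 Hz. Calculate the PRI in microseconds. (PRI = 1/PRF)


PRI = 1/9206 = 0.0001086248 s = 108.6 us

108.6 us


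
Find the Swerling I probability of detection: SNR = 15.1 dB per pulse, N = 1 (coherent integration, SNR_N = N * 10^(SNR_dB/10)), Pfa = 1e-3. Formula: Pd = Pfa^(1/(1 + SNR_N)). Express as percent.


SNR_lin = 10^(15.1/10) = 32.35937
SNR_N = 1 * 32.35937 = 32.35937
1/(1 + SNR_N) = 1/33.35937 = 0.0299766
Pd = (1e-3)^0.0299766 = 0.81296
Pd = 81.3%

81.3%


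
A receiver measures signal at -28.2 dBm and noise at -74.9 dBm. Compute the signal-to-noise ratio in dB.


SNR = -28.2 - (-74.9) = 46.7 dB

46.7 dB


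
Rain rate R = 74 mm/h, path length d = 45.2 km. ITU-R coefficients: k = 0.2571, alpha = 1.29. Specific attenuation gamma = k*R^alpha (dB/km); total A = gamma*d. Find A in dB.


gamma = 0.2571 * 74^1.29 = 66.284349 dB/km
A = 66.284349 * 45.2 = 2996.05 dB

2996.05 dB


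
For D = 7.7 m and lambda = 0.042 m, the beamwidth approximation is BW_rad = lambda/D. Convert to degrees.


BW_rad = 0.042 / 7.7 = 0.005455
BW_deg = 0.31 degrees

0.31 degrees


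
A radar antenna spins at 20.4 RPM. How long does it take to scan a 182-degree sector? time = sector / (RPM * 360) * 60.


t = 182 / (20.4 * 360) * 60 = 1.49 s

1.49 s


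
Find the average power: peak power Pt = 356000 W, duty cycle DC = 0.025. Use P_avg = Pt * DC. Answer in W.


P_avg = 356000 * 0.025 = 8900.0 W

8900.0 W


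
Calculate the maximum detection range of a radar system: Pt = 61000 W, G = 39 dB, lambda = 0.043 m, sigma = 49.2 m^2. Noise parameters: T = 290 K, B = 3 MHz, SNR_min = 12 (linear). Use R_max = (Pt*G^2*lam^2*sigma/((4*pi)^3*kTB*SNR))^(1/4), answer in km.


G_lin = 10^(39/10) = 7943.282347
R^4 = 61000 * 7943.282347^2 * 0.043^2 * 49.2 / ((4*pi)^3 * 1.38e-23 * 290 * 3000000.0 * 12)
R^4 = 1.22468e21 m^4
R_max = (1.22468e21)^(1/4) = 187070.7 m = 187.1 km

187.1 km


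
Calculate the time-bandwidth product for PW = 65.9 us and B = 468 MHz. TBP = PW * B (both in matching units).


TBP = 65.9 * 468 = 30841.2

30841.2


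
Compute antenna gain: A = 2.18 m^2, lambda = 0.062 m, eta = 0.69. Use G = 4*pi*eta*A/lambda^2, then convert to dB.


G_linear = 4*pi*0.69*2.18/0.062^2 = 4917.36
G_dB = 10*log10(4917.36) = 36.9 dB

36.9 dB


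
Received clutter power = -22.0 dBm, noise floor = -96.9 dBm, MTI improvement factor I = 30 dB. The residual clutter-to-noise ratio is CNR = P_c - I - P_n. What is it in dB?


CNR = -22.0 - 30 - (-96.9) = 44.9 dB

44.9 dB


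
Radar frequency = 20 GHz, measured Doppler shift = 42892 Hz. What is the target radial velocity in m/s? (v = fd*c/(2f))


v = 42892 * 3e8 / (2 * 20000000000.0) = 321.7 m/s

321.7 m/s


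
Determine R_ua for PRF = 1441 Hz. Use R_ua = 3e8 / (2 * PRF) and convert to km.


R_ua = 3e8 / (2 * 1441) = 104094.4 m = 104.1 km

104.1 km


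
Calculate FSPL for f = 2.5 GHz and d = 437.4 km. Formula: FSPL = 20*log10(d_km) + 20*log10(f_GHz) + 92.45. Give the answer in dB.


20*log10(437.4) = 52.82
20*log10(2.5) = 7.96
FSPL = 153.2 dB

153.2 dB


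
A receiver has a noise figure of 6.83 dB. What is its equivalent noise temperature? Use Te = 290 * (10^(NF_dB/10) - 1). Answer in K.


NF_lin = 10^(6.83/10) = 4.819478
Te = 290 * (4.819478 - 1) = 1107.6 K

1107.6 K


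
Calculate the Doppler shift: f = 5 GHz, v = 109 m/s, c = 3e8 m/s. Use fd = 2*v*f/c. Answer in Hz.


fd = 2 * 109 * 5000000000.0 / 3e8 = 3633.3 Hz

3633.3 Hz


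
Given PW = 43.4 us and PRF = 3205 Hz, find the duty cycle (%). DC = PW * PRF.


DC = 43.4e-6 * 3205 * 100 = 13.91%

13.91%


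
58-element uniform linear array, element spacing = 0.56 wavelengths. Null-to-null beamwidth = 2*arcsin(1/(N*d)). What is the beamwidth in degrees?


1/(N*d) = 1/(58*0.56) = 0.030788
BW = 2*arcsin(0.030788) = 3.5 degrees

3.5 degrees


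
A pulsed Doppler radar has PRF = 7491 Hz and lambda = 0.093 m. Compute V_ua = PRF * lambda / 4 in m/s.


V_ua = 7491 * 0.093 / 4 = 174.2 m/s

174.2 m/s


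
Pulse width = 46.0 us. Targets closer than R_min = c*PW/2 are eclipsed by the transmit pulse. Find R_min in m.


R_min = 3e8 * 46.0e-6 / 2 = 6900.0 m

6900.0 m


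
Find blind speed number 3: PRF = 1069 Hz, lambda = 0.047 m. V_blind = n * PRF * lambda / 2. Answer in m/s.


V_blind = 3 * 1069 * 0.047 / 2 = 75.4 m/s

75.4 m/s


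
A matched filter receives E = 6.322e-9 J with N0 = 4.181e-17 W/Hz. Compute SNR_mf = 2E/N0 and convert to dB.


SNR_lin = 2 * 6.322e-9 / 4.181e-17 = 3.024e8
SNR_dB = 10*log10(3.024e8) = 84.8 dB

84.8 dB


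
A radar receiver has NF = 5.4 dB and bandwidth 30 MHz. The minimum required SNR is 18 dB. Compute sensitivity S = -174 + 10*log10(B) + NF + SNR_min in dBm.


10*log10(30000000.0) = 74.77
S = -174 + 74.77 + 5.4 + 18 = -75.8 dBm

-75.8 dBm


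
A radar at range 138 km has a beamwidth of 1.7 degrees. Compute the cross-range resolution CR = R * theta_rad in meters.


BW_rad = 0.029670597
CR = 138000 * 0.029670597 = 4094.5 m

4094.5 m


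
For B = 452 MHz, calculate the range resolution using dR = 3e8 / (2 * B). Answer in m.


dR = 3e8 / (2 * 452000000.0) = 0.33 m

0.33 m


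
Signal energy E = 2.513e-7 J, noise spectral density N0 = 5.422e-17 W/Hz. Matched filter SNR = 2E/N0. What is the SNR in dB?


SNR_lin = 2 * 2.513e-7 / 5.422e-17 = 9.27e9
SNR_dB = 10*log10(9.27e9) = 99.7 dB

99.7 dB


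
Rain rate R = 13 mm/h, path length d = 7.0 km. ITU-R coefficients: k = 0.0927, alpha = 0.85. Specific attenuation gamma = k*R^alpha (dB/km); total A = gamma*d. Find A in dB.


gamma = 0.0927 * 13^0.85 = 0.820222 dB/km
A = 0.820222 * 7.0 = 5.74 dB

5.74 dB


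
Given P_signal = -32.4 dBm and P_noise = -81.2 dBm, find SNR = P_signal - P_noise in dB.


SNR = -32.4 - (-81.2) = 48.8 dB

48.8 dB


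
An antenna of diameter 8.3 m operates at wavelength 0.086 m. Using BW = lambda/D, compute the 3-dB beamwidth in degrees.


BW_rad = 0.086 / 8.3 = 0.010361
BW_deg = 0.59 degrees

0.59 degrees


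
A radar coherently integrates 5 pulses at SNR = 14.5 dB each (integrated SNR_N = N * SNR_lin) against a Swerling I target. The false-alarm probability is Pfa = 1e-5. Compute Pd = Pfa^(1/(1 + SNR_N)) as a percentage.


SNR_lin = 10^(14.5/10) = 28.18383
SNR_N = 5 * 28.18383 = 140.91915
1/(1 + SNR_N) = 1/141.91915 = 0.0070463
Pd = (1e-5)^0.0070463 = 0.92208
Pd = 92.2%

92.2%


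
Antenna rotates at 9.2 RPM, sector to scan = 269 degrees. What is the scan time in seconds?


t = 269 / (9.2 * 360) * 60 = 4.87 s

4.87 s


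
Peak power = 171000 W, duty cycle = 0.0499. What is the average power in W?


P_avg = 171000 * 0.0499 = 8532.9 W

8532.9 W


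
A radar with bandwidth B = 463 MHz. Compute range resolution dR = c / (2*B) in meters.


dR = 3e8 / (2 * 463000000.0) = 0.32 m

0.32 m


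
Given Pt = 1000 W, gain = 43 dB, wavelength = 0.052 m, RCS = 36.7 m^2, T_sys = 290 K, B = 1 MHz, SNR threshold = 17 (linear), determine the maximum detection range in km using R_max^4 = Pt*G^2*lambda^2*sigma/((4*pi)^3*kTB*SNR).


G_lin = 10^(43/10) = 19952.62315
R^4 = 1000 * 19952.62315^2 * 0.052^2 * 36.7 / ((4*pi)^3 * 1.38e-23 * 290 * 1000000.0 * 17)
R^4 = 2.92629e20 m^4
R_max = (2.92629e20)^(1/4) = 130791.4 m = 130.8 km

130.8 km


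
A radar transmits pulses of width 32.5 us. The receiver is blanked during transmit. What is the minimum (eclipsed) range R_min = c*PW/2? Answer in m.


R_min = 3e8 * 32.5e-6 / 2 = 4875.0 m

4875.0 m


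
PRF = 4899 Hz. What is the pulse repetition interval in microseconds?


PRI = 1/4899 = 0.0002041233 s = 204.1 us

204.1 us


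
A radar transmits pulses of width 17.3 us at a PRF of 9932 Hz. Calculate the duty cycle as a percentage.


DC = 17.3e-6 * 9932 * 100 = 17.18%

17.18%


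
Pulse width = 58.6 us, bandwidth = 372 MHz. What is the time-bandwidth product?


TBP = 58.6 * 372 = 21799.2

21799.2


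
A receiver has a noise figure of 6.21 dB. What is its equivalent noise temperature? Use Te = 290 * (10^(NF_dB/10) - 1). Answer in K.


NF_lin = 10^(6.21/10) = 4.178304
Te = 290 * (4.178304 - 1) = 921.7 K

921.7 K


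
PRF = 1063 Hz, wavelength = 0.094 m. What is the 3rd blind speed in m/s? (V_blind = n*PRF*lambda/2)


V_blind = 3 * 1063 * 0.094 / 2 = 149.9 m/s

149.9 m/s


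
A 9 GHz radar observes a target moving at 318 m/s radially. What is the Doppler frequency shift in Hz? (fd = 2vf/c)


fd = 2 * 318 * 9000000000.0 / 3e8 = 19080.0 Hz

19080.0 Hz


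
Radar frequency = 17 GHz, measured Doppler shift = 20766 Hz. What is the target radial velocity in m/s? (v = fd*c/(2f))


v = 20766 * 3e8 / (2 * 17000000000.0) = 183.2 m/s

183.2 m/s


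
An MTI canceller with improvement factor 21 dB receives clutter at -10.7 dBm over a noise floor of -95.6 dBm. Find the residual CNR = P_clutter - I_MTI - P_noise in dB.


CNR = -10.7 - 21 - (-95.6) = 63.9 dB

63.9 dB


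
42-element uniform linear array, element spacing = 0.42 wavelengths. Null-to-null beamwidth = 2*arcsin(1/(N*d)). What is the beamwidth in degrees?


1/(N*d) = 1/(42*0.42) = 0.056689
BW = 2*arcsin(0.056689) = 6.5 degrees

6.5 degrees


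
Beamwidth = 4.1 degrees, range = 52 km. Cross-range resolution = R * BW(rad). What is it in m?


BW_rad = 0.071558499
CR = 52000 * 0.071558499 = 3721.0 m

3721.0 m


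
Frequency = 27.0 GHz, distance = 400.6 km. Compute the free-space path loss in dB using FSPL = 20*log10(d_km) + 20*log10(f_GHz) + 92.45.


20*log10(400.6) = 52.05
20*log10(27.0) = 28.63
FSPL = 173.1 dB

173.1 dB


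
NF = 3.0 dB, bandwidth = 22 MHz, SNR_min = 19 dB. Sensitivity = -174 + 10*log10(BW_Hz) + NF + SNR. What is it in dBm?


10*log10(22000000.0) = 73.42
S = -174 + 73.42 + 3.0 + 19 = -78.6 dBm

-78.6 dBm


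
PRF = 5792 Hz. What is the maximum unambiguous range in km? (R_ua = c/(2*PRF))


R_ua = 3e8 / (2 * 5792) = 25897.8 m = 25.9 km

25.9 km


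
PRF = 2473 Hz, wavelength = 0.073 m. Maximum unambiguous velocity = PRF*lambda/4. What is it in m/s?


V_ua = 2473 * 0.073 / 4 = 45.1 m/s

45.1 m/s


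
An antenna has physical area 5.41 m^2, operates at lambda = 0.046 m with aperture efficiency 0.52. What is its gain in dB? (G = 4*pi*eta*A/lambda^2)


G_linear = 4*pi*0.52*5.41/0.046^2 = 16706.86
G_dB = 10*log10(16706.86) = 42.2 dB

42.2 dB


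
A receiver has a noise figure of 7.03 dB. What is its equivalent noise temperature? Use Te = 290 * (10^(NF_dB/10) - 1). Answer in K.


NF_lin = 10^(7.03/10) = 5.046613
Te = 290 * (5.046613 - 1) = 1173.5 K

1173.5 K


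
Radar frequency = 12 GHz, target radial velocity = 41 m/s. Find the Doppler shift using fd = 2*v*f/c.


fd = 2 * 41 * 12000000000.0 / 3e8 = 3280.0 Hz

3280.0 Hz


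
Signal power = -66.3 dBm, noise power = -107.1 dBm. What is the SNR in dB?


SNR = -66.3 - (-107.1) = 40.8 dB

40.8 dB


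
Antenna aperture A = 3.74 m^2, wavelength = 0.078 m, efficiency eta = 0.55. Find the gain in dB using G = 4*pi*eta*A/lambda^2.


G_linear = 4*pi*0.55*3.74/0.078^2 = 4248.69
G_dB = 10*log10(4248.69) = 36.3 dB

36.3 dB


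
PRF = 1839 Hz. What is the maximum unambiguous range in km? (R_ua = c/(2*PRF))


R_ua = 3e8 / (2 * 1839) = 81566.1 m = 81.6 km

81.6 km


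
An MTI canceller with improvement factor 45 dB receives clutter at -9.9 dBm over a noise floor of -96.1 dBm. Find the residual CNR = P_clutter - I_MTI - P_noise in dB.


CNR = -9.9 - 45 - (-96.1) = 41.2 dB

41.2 dB


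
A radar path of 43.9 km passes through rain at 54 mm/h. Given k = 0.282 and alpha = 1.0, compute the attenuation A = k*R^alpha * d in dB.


gamma = 0.282 * 54^1.0 = 15.228 dB/km
A = 15.228 * 43.9 = 668.51 dB

668.51 dB


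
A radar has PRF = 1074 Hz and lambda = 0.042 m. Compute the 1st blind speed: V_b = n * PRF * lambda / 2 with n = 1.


V_blind = 1 * 1074 * 0.042 / 2 = 22.6 m/s

22.6 m/s


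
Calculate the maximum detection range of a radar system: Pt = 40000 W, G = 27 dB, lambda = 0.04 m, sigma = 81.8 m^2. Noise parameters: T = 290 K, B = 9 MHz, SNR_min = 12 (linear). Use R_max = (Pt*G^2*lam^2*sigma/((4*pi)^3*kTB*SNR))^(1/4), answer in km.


G_lin = 10^(27/10) = 501.187234
R^4 = 40000 * 501.187234^2 * 0.04^2 * 81.8 / ((4*pi)^3 * 1.38e-23 * 290 * 9000000.0 * 12)
R^4 = 1.53321e18 m^4
R_max = (1.53321e18)^(1/4) = 35188.5 m = 35.2 km

35.2 km


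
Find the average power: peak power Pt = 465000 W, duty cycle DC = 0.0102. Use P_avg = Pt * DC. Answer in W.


P_avg = 465000 * 0.0102 = 4743.0 W

4743.0 W


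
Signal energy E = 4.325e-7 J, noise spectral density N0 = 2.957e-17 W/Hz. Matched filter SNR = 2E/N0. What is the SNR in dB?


SNR_lin = 2 * 4.325e-7 / 2.957e-17 = 2.925e10
SNR_dB = 10*log10(2.925e10) = 104.7 dB

104.7 dB


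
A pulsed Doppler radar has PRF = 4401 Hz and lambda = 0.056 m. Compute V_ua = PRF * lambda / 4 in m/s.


V_ua = 4401 * 0.056 / 4 = 61.6 m/s

61.6 m/s


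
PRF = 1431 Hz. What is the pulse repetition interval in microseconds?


PRI = 1/1431 = 0.000698812 s = 698.8 us

698.8 us


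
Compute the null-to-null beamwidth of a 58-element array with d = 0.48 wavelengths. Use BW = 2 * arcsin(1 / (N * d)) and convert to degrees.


1/(N*d) = 1/(58*0.48) = 0.03592
BW = 2*arcsin(0.03592) = 4.1 degrees

4.1 degrees


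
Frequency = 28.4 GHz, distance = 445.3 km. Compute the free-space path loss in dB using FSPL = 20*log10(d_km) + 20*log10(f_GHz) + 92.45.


20*log10(445.3) = 52.97
20*log10(28.4) = 29.07
FSPL = 174.5 dB

174.5 dB


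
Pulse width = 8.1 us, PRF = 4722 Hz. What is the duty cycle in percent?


DC = 8.1e-6 * 4722 * 100 = 3.82%

3.82%


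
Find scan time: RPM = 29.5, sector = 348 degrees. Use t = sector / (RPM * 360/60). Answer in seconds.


t = 348 / (29.5 * 360) * 60 = 1.97 s

1.97 s


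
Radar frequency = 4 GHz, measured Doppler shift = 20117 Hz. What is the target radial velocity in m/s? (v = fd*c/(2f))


v = 20117 * 3e8 / (2 * 4000000000.0) = 754.4 m/s

754.4 m/s


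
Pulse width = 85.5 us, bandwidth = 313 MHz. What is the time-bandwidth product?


TBP = 85.5 * 313 = 26761.5

26761.5


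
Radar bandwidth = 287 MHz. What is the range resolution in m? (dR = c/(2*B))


dR = 3e8 / (2 * 287000000.0) = 0.52 m

0.52 m


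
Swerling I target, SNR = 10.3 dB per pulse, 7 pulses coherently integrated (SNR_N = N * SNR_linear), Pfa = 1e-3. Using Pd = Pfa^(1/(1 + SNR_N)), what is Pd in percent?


SNR_lin = 10^(10.3/10) = 10.71519
SNR_N = 7 * 10.71519 = 75.00633
1/(1 + SNR_N) = 1/76.00633 = 0.0131568
Pd = (1e-3)^0.0131568 = 0.91312
Pd = 91.3%

91.3%


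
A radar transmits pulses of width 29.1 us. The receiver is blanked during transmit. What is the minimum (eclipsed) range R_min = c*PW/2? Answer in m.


R_min = 3e8 * 29.1e-6 / 2 = 4365.0 m

4365.0 m


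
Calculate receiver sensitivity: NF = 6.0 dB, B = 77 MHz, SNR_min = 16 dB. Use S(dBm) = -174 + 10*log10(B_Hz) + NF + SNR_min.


10*log10(77000000.0) = 78.86
S = -174 + 78.86 + 6.0 + 16 = -73.1 dBm

-73.1 dBm


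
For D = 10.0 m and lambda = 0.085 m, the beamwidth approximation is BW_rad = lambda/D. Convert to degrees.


BW_rad = 0.085 / 10.0 = 0.0085
BW_deg = 0.49 degrees

0.49 degrees


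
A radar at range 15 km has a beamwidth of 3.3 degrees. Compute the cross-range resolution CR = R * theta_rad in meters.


BW_rad = 0.057595865
CR = 15000 * 0.057595865 = 863.9 m

863.9 m


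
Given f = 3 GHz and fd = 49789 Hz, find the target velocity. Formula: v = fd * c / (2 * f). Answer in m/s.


v = 49789 * 3e8 / (2 * 3000000000.0) = 2489.5 m/s

2489.5 m/s


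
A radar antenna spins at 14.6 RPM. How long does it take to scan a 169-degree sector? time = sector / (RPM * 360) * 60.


t = 169 / (14.6 * 360) * 60 = 1.93 s

1.93 s


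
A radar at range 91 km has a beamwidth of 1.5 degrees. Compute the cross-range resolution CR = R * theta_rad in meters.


BW_rad = 0.026179939
CR = 91000 * 0.026179939 = 2382.4 m

2382.4 m


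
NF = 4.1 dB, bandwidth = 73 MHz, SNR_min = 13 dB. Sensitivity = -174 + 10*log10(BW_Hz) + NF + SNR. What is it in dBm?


10*log10(73000000.0) = 78.63
S = -174 + 78.63 + 4.1 + 13 = -78.3 dBm

-78.3 dBm


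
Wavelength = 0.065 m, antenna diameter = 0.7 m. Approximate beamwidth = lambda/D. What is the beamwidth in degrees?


BW_rad = 0.065 / 0.7 = 0.092857
BW_deg = 5.32 degrees

5.32 degrees


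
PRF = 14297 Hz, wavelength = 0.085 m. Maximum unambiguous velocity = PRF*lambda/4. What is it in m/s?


V_ua = 14297 * 0.085 / 4 = 303.8 m/s

303.8 m/s


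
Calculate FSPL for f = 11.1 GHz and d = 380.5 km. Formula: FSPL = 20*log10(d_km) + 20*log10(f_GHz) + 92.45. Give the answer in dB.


20*log10(380.5) = 51.61
20*log10(11.1) = 20.91
FSPL = 165.0 dB

165.0 dB


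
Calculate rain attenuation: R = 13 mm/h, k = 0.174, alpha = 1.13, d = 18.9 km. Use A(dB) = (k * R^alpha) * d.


gamma = 0.174 * 13^1.13 = 3.157223 dB/km
A = 3.157223 * 18.9 = 59.67 dB

59.67 dB


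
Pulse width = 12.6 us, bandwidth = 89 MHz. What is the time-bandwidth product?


TBP = 12.6 * 89 = 1121.4

1121.4


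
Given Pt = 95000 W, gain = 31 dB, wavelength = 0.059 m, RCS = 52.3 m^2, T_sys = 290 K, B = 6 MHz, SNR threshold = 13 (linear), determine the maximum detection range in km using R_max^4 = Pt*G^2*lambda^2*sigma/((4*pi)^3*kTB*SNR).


G_lin = 10^(31/10) = 1258.925412
R^4 = 95000 * 1258.925412^2 * 0.059^2 * 52.3 / ((4*pi)^3 * 1.38e-23 * 290 * 6000000.0 * 13)
R^4 = 4.42515e19 m^4
R_max = (4.42515e19)^(1/4) = 81560.9 m = 81.6 km

81.6 km


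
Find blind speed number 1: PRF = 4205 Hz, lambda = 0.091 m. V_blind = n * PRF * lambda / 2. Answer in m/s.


V_blind = 1 * 4205 * 0.091 / 2 = 191.3 m/s

191.3 m/s


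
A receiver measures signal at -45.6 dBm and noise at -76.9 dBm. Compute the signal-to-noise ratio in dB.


SNR = -45.6 - (-76.9) = 31.3 dB

31.3 dB


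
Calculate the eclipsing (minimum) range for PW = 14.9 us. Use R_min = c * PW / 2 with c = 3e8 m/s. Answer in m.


R_min = 3e8 * 14.9e-6 / 2 = 2235.0 m

2235.0 m


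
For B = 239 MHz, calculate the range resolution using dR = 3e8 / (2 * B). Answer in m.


dR = 3e8 / (2 * 239000000.0) = 0.63 m

0.63 m


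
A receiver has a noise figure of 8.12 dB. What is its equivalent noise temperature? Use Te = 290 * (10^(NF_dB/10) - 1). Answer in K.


NF_lin = 10^(8.12/10) = 6.486344
Te = 290 * (6.486344 - 1) = 1591.0 K

1591.0 K


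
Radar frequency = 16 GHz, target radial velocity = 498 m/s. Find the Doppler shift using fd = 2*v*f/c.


fd = 2 * 498 * 16000000000.0 / 3e8 = 53120.0 Hz

53120.0 Hz


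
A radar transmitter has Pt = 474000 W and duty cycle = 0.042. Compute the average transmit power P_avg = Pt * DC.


P_avg = 474000 * 0.042 = 19908.0 W

19908.0 W


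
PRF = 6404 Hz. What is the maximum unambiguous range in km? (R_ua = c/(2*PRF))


R_ua = 3e8 / (2 * 6404) = 23422.9 m = 23.4 km

23.4 km


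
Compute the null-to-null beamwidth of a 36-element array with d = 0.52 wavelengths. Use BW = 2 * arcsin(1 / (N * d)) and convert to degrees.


1/(N*d) = 1/(36*0.52) = 0.053419
BW = 2*arcsin(0.053419) = 6.1 degrees

6.1 degrees


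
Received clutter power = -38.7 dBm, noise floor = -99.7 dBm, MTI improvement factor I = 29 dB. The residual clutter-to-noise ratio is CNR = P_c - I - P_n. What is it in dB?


CNR = -38.7 - 29 - (-99.7) = 32.0 dB

32.0 dB


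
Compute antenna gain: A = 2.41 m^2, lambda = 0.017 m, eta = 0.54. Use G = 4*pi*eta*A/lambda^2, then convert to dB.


G_linear = 4*pi*0.54*2.41/0.017^2 = 56587.8
G_dB = 10*log10(56587.8) = 47.5 dB

47.5 dB


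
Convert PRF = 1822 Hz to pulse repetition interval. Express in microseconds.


PRI = 1/1822 = 0.0005488474 s = 548.8 us

548.8 us


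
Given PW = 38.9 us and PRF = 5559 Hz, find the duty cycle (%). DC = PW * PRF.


DC = 38.9e-6 * 5559 * 100 = 21.62%

21.62%


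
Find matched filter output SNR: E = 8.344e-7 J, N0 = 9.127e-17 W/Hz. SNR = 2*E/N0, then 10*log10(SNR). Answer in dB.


SNR_lin = 2 * 8.344e-7 / 9.127e-17 = 1.828e10
SNR_dB = 10*log10(1.828e10) = 102.6 dB

102.6 dB


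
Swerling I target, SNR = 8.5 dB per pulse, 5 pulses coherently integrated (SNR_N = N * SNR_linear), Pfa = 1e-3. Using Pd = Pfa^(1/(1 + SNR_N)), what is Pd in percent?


SNR_lin = 10^(8.5/10) = 7.07946
SNR_N = 5 * 7.07946 = 35.3973
1/(1 + SNR_N) = 1/36.3973 = 0.0274746
Pd = (1e-3)^0.0274746 = 0.82713
Pd = 82.7%

82.7%


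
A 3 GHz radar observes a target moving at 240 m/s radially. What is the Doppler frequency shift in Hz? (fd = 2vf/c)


fd = 2 * 240 * 3000000000.0 / 3e8 = 4800.0 Hz

4800.0 Hz


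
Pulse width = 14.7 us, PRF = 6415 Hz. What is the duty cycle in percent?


DC = 14.7e-6 * 6415 * 100 = 9.43%

9.43%


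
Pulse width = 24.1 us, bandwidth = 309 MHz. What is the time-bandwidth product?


TBP = 24.1 * 309 = 7446.9

7446.9


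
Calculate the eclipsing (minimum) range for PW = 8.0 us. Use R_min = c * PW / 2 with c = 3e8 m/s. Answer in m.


R_min = 3e8 * 8.0e-6 / 2 = 1200.0 m

1200.0 m


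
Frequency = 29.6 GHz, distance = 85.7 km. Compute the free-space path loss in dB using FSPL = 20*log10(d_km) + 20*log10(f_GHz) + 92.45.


20*log10(85.7) = 38.66
20*log10(29.6) = 29.43
FSPL = 160.5 dB

160.5 dB
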